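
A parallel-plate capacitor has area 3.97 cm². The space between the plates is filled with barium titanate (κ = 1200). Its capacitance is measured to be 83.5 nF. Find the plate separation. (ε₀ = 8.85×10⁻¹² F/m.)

d ≈ 50.5 μm

A = 3.97 cm² = 3.97×10⁻⁴ m².
d = κε₀A/C = 1200 × 8.85×10⁻¹² × 3.97×10⁻⁴ / 8.35×10⁻⁸ = 5.05×10⁻⁵ m.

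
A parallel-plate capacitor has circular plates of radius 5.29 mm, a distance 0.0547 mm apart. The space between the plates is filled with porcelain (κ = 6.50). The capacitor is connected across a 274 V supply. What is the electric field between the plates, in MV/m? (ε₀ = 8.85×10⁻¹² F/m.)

5.01 MV/m

E = V/d = 274 / 5.47×10⁻⁵ = 5.01×10⁶ V/m.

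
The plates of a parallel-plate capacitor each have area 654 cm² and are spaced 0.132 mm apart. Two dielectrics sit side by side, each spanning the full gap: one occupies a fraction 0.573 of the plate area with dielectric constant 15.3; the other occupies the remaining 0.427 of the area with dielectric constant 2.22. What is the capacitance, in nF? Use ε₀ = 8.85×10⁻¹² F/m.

C ≈ 42.6 nF

A = 654 cm² = 6.54×10⁻² m².
Side-by-side slabs ⇒ two capacitors in parallel, each spanning the full gap.
C₁ = κ₁ε₀A₁/d = 15.3 × 8.85×10⁻¹² × 3.75×10⁻² / 1.32×10⁻⁴ = 3.84×10⁻⁸ F.
C₂ = κ₂ε₀A₂/d = 2.22 × 8.85×10⁻¹² × 2.79×10⁻² / 1.32×10⁻⁴ = 4.16×10⁻⁹ F.
C = C₁ + C₂ = 4.26×10⁻⁸ F.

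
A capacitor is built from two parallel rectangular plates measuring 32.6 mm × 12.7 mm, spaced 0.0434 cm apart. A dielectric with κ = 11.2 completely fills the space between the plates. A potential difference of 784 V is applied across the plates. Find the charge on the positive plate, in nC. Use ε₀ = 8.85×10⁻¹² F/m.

74.1 nC

A = 32.6 × 12.7 mm² = 4.14×10⁻⁴ m².
C = κε₀A/d = 11.2 × 8.85×10⁻¹² × 4.14×10⁻⁴ / 4.34×10⁻⁴ = 9.46×10⁻¹¹ F.
Q = CV = 9.46×10⁻¹¹ × 784 = 7.41×10⁻⁸ C.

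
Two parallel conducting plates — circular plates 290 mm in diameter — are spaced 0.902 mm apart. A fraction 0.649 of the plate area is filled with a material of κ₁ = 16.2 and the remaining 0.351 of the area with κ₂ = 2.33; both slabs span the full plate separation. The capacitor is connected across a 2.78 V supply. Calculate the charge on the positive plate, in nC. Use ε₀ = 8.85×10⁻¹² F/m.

Q ≈ 20.4 nC

A = π(290/2 mm)² = 6.61×10⁻² m².
Side-by-side slabs ⇒ two capacitors in parallel, each spanning the full gap.
C₁ = κ₁ε₀A₁/d = 16.2 × 8.85×10⁻¹² × 4.29×10⁻² / 9.02×10⁻⁴ = 6.81×10⁻⁹ F.
C₂ = κ₂ε₀A₂/d = 2.33 × 8.85×10⁻¹² × 2.32×10⁻² / 9.02×10⁻⁴ = 5.30×10⁻¹⁰ F.
C = C₁ + C₂ = 7.34×10⁻⁹ F.
Q = CV = 7.34×10⁻⁹ × 2.78 = 2.04×10⁻⁸ C.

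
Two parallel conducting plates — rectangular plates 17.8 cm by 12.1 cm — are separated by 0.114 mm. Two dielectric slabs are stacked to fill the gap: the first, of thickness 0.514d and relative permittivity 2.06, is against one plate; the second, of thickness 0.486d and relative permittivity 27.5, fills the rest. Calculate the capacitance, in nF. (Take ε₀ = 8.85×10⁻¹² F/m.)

A = 17.8 × 12.1 cm² = 2.15×10⁻² m².
Stacked slabs ⇒ two capacitors in series, each with the full plate area.
C₁ = κ₁ε₀A/d₁ = 2.06 × 8.85×10⁻¹² × 2.15×10⁻² / 5.86×10⁻⁵ = 6.70×10⁻⁹ F.
C₂ = κ₂ε₀A/d₂ = 27.5 × 8.85×10⁻¹² × 2.15×10⁻² / 5.54×10⁻⁵ = 9.46×10⁻⁸ F.
C = (1/C₁ + 1/C₂)⁻¹ = 6.26×10⁻⁹ F.

6.26 nF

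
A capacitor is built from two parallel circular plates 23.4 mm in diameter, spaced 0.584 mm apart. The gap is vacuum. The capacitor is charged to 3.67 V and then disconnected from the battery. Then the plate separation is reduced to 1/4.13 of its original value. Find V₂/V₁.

Isolated ⇒ Q is held fixed.
C₂ = 4.13 C₁ and V = Q/C, so V₂/V₁ = C₁/C₂ = 0.242.

V₂/V₁ ≈ 0.242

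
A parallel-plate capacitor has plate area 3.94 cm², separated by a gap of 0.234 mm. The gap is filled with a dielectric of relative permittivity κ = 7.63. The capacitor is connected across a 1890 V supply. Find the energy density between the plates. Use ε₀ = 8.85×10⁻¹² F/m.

E = V/d = 1890 / 2.34×10⁻⁴ = 8.08×10⁶ V/m.
u = ½κε₀E² = ½ × 7.63 × 8.85×10⁻¹² × (8.08×10⁶)² = 2.20×10³ J/m³.

2.20×10⁹ μJ/m³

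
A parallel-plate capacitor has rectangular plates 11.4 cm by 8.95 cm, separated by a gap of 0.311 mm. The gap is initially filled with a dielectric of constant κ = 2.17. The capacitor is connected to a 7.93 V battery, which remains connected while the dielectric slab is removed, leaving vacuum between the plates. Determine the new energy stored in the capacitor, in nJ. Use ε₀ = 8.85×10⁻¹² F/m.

9.13 nJ

A = 11.4 × 8.95 cm² = 1.02×10⁻² m².
Initially C₁ = κε₀A/d = 2.17 × 8.85×10⁻¹² × 1.02×10⁻² / 3.11×10⁻⁴ = 6.30×10⁻¹⁰ F.
U₁ = 1.98×10⁻⁸ J.
Battery connected ⇒ V is held fixed. C₂ = 0.461 C₁ and U = ½CV², so U₂/U₁ = C₂/C₁ = 0.461.
U₂ = 0.461 × 1.98×10⁻⁸ = 9.13×10⁻⁹ J.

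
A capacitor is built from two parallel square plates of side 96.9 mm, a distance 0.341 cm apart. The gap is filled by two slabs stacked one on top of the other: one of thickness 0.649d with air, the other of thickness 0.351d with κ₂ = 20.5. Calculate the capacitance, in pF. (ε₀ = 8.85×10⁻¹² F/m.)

A = (96.9 mm)² = 9.39×10⁻³ m².
Stacked slabs ⇒ two capacitors in series, each with the full plate area.
C₁ = κ₁ε₀A/d₁ = 1.00 × 8.85×10⁻¹² × 9.39×10⁻³ / 2.21×10⁻³ = 3.75×10⁻¹¹ F.
C₂ = κ₂ε₀A/d₂ = 20.5 × 8.85×10⁻¹² × 9.39×10⁻³ / 1.20×10⁻³ = 1.42×10⁻⁹ F.
C = (1/C₁ + 1/C₂)⁻¹ = 3.66×10⁻¹¹ F.

36.6 pF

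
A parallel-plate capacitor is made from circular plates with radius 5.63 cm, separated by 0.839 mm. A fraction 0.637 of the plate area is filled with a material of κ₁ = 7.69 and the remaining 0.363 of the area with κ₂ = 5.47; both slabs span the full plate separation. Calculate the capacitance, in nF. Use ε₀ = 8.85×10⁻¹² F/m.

C ≈ 0.723 nF

A = π(5.63 cm)² = 9.96×10⁻³ m².
Side-by-side slabs ⇒ two capacitors in parallel, each spanning the full gap.
C₁ = κ₁ε₀A₁/d = 7.69 × 8.85×10⁻¹² × 6.34×10⁻³ / 8.39×10⁻⁴ = 5.15×10⁻¹⁰ F.
C₂ = κ₂ε₀A₂/d = 5.47 × 8.85×10⁻¹² × 3.61×10⁻³ / 8.39×10⁻⁴ = 2.09×10⁻¹⁰ F.
C = C₁ + C₂ = 7.23×10⁻¹⁰ F.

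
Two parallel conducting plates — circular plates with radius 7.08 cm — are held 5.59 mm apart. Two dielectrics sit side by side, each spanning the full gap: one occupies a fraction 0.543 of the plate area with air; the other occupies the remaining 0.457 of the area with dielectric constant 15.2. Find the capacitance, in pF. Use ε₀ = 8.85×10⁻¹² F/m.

C ≈ 187 pF

A = π(7.08 cm)² = 1.57×10⁻² m².
Side-by-side slabs ⇒ two capacitors in parallel, each spanning the full gap.
C₁ = κ₁ε₀A₁/d = 1.00 × 8.85×10⁻¹² × 8.55×10⁻³ / 5.59×10⁻³ = 1.35×10⁻¹¹ F.
C₂ = κ₂ε₀A₂/d = 15.2 × 8.85×10⁻¹² × 7.20×10⁻³ / 5.59×10⁻³ = 1.73×10⁻¹⁰ F.
C = C₁ + C₂ = 1.87×10⁻¹⁰ F.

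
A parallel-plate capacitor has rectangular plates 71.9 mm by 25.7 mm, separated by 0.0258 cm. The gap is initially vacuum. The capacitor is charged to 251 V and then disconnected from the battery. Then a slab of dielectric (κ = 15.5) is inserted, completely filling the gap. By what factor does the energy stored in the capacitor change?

U₂/U₁ ≈ 0.0645

Isolated ⇒ Q is held fixed.
C₂ = 15.5 C₁ and U = Q²/(2C), so U₂/U₁ = C₁/C₂ = 0.0645.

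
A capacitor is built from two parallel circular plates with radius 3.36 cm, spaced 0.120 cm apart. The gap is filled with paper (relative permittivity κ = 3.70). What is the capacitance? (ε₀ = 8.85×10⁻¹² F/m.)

A = π(3.36 cm)² = 3.55×10⁻³ m².
C = κε₀A/d = 3.70 × 8.85×10⁻¹² × 3.55×10⁻³ / 1.20×10⁻³ = 9.68×10⁻¹¹ F.

C ≈ 96.8 pF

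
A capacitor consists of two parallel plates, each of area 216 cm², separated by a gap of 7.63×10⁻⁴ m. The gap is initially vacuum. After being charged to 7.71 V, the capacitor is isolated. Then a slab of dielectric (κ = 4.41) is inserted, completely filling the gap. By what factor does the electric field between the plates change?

E₂/E₁ ≈ 0.227

Isolated ⇒ Q is held fixed.
V₂ = Q/C₂ = V₁/4.41; E = V/d, so E₂/E₁ = (V₂/V₁)(d₁/d₂) = 0.227.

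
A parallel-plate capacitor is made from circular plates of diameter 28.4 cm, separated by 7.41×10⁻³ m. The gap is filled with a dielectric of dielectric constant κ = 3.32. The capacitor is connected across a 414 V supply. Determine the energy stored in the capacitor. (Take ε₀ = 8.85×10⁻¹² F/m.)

U ≈ 21.5 μJ

A = π(28.4/2 cm)² = 6.33×10⁻² m².
C = κε₀A/d = 3.32 × 8.85×10⁻¹² × 6.33×10⁻² / 7.41×10⁻³ = 2.51×10⁻¹⁰ F.
U = ½CV² = ½ × 2.51×10⁻¹⁰ × (414)² = 2.15×10⁻⁵ J.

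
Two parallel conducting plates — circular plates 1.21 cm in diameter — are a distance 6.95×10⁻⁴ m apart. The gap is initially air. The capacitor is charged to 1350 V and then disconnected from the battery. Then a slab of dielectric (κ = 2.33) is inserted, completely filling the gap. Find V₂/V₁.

0.429

Isolated ⇒ Q is held fixed.
C₂ = 2.33 C₁ and V = Q/C, so V₂/V₁ = C₁/C₂ = 0.429.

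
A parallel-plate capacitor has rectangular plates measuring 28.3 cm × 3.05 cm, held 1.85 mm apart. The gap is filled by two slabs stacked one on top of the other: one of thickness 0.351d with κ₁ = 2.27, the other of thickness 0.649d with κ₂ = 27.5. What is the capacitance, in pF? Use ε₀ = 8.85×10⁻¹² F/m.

A = 28.3 × 3.05 cm² = 8.63×10⁻³ m².
Stacked slabs ⇒ two capacitors in series, each with the full plate area.
C₁ = κ₁ε₀A/d₁ = 2.27 × 8.85×10⁻¹² × 8.63×10⁻³ / 6.49×10⁻⁴ = 2.67×10⁻¹⁰ F.
C₂ = κ₂ε₀A/d₂ = 27.5 × 8.85×10⁻¹² × 8.63×10⁻³ / 1.20×10⁻³ = 1.75×10⁻⁹ F.
C = (1/C₁ + 1/C₂)⁻¹ = 2.32×10⁻¹⁰ F.

C ≈ 232 pF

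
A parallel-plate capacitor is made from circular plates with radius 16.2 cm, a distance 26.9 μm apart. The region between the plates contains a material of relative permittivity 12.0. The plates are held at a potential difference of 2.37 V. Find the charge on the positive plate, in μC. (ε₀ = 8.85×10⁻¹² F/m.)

A = π(16.2 cm)² = 8.24×10⁻² m².
C = κε₀A/d = 12.0 × 8.85×10⁻¹² × 8.24×10⁻² / 2.69×10⁻⁵ = 3.26×10⁻⁷ F.
Q = CV = 3.26×10⁻⁷ × 2.37 = 7.71×10⁻⁷ C.

Q ≈ 0.771 μC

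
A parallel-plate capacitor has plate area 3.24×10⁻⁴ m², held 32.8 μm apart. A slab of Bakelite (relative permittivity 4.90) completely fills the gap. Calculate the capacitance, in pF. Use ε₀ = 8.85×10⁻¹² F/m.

C ≈ 428 pF

C = κε₀A/d = 4.90 × 8.85×10⁻¹² × 3.24×10⁻⁴ / 3.28×10⁻⁵ = 4.28×10⁻¹⁰ F.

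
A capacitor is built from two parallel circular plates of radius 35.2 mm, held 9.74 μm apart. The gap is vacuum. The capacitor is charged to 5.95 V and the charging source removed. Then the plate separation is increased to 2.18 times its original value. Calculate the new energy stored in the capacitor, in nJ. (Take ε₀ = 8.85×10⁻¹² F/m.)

U ≈ 136 nJ

A = π(35.2 mm)² = 3.89×10⁻³ m².
Initially C₁ = ε₀A/d = 8.85×10⁻¹² × 3.89×10⁻³ / 9.74×10⁻⁶ = 3.54×10⁻⁹ F.
U₁ = 6.26×10⁻⁸ J.
Isolated ⇒ Q is held fixed. C₂ = 0.459 C₁ and U = Q²/(2C), so U₂/U₁ = C₁/C₂ = 2.18.
U₂ = 2.18 × 6.26×10⁻⁸ = 1.36×10⁻⁷ J.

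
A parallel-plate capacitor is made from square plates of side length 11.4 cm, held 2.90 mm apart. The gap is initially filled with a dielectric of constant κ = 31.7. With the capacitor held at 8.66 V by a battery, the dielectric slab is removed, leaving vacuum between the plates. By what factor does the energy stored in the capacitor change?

Battery connected ⇒ V is held fixed.
C₂ = 0.0315 C₁ and U = ½CV², so U₂/U₁ = C₂/C₁ = 0.0315.

U₂/U₁ ≈ 0.0315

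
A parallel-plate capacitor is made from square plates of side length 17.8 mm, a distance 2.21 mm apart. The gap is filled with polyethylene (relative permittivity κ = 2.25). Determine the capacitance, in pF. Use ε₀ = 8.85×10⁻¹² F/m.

C ≈ 2.85 pF

A = (17.8 mm)² = 3.17×10⁻⁴ m².
C = κε₀A/d = 2.25 × 8.85×10⁻¹² × 3.17×10⁻⁴ / 2.21×10⁻³ = 2.85×10⁻¹² F.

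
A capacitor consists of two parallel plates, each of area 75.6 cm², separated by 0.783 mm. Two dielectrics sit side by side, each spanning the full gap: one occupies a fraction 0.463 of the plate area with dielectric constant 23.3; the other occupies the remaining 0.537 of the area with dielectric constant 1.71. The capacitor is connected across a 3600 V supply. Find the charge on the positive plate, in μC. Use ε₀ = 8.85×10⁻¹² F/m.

A = 75.6 cm² = 7.56×10⁻³ m².
Side-by-side slabs ⇒ two capacitors in parallel, each spanning the full gap.
C₁ = κ₁ε₀A₁/d = 23.3 × 8.85×10⁻¹² × 3.50×10⁻³ / 7.83×10⁻⁴ = 9.22×10⁻¹⁰ F.
C₂ = κ₂ε₀A₂/d = 1.71 × 8.85×10⁻¹² × 4.06×10⁻³ / 7.83×10⁻⁴ = 7.85×10⁻¹¹ F.
C = C₁ + C₂ = 1.00×10⁻⁹ F.
Q = CV = 1.00×10⁻⁹ × 3600 = 3.60×10⁻⁶ C.

Q ≈ 3.60 μC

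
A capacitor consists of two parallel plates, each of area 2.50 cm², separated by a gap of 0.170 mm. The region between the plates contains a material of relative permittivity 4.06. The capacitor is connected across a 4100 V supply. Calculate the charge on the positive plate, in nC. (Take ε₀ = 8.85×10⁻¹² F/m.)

A = 2.50 cm² = 2.50×10⁻⁴ m².
C = κε₀A/d = 4.06 × 8.85×10⁻¹² × 2.50×10⁻⁴ / 1.70×10⁻⁴ = 5.28×10⁻¹¹ F.
Q = CV = 5.28×10⁻¹¹ × 4100 = 2.17×10⁻⁷ C.

217 nC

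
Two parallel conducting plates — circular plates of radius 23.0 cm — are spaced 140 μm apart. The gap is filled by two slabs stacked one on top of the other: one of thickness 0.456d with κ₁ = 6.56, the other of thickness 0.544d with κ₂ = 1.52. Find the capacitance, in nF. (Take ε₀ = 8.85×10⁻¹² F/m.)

A = π(23.0 cm)² = 0.166 m².
Stacked slabs ⇒ two capacitors in series, each with the full plate area.
C₁ = κ₁ε₀A/d₁ = 6.56 × 8.85×10⁻¹² × 0.166 / 6.38×10⁻⁵ = 1.51×10⁻⁷ F.
C₂ = κ₂ε₀A/d₂ = 1.52 × 8.85×10⁻¹² × 0.166 / 7.62×10⁻⁵ = 2.94×10⁻⁸ F.
C = (1/C₁ + 1/C₂)⁻¹ = 2.46×10⁻⁸ F.

C ≈ 24.6 nF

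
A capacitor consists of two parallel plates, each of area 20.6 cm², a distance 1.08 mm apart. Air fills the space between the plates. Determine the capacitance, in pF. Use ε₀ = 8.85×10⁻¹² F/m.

A = 20.6 cm² = 2.06×10⁻³ m².
C = ε₀A/d = 8.85×10⁻¹² × 2.06×10⁻³ / 1.08×10⁻³ = 1.69×10⁻¹¹ F.

C ≈ 16.9 pF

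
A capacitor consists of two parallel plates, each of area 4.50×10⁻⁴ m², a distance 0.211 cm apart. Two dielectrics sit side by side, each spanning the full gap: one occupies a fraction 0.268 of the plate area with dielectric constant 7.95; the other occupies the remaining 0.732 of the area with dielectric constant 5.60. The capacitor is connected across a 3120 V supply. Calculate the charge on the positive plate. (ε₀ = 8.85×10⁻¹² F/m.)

36.7 nC

Side-by-side slabs ⇒ two capacitors in parallel, each spanning the full gap.
C₁ = κ₁ε₀A₁/d = 7.95 × 8.85×10⁻¹² × 1.21×10⁻⁴ / 2.11×10⁻³ = 4.02×10⁻¹² F.
C₂ = κ₂ε₀A₂/d = 5.60 × 8.85×10⁻¹² × 3.29×10⁻⁴ / 2.11×10⁻³ = 7.74×10⁻¹² F.
C = C₁ + C₂ = 1.18×10⁻¹¹ F.
Q = CV = 1.18×10⁻¹¹ × 3120 = 3.67×10⁻⁸ C.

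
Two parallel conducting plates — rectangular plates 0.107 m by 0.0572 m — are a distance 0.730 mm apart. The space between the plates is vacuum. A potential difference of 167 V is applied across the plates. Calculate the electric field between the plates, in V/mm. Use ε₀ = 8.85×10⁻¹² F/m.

229 V/mm

E = V/d = 167 / 7.30×10⁻⁴ = 2.29×10⁵ V/m.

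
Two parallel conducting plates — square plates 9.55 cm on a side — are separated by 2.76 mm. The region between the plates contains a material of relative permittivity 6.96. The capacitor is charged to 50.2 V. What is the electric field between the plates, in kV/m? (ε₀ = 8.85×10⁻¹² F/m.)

E = V/d = 50.2 / 2.76×10⁻³ = 1.82×10⁴ V/m.

E ≈ 18.2 kV/m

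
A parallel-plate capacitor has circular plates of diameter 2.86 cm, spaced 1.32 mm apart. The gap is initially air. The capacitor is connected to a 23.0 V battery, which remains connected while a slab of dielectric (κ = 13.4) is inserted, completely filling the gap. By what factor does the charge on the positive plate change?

Q₂/Q₁ ≈ 13.4

Battery connected ⇒ V is held fixed.
C₂ = 13.4 C₁ and Q = CV, so Q₂/Q₁ = C₂/C₁ = 13.4.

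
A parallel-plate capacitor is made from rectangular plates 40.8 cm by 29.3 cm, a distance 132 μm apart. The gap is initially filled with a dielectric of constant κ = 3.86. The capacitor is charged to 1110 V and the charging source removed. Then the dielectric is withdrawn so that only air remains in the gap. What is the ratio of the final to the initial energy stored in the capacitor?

U₂/U₁ ≈ 3.86

Isolated ⇒ Q is held fixed.
C₂ = 0.259 C₁ and U = Q²/(2C), so U₂/U₁ = C₁/C₂ = 3.86.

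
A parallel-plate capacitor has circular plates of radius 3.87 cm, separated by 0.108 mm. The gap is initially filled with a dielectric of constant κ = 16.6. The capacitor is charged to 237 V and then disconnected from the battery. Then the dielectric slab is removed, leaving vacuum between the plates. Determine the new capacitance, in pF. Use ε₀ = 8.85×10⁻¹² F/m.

A = π(3.87 cm)² = 4.71×10⁻³ m².
Initially C₁ = κε₀A/d = 16.6 × 8.85×10⁻¹² × 4.71×10⁻³ / 1.08×10⁻⁴ = 6.40×10⁻⁹ F.
C = κε₀A/d scales with κ, so C₂/C₁ = 1/κ = 1/16.6 = 0.0602.
C₂ = 0.0602 × 6.40×10⁻⁹ = 3.86×10⁻¹⁰ F.

386 pF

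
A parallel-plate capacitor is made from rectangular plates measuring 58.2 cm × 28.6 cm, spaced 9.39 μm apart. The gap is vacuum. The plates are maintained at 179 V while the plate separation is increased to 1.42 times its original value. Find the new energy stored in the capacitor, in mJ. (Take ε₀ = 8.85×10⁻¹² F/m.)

U ≈ 1.77 mJ

A = 58.2 × 28.6 cm² = 0.166 m².
Initially C₁ = ε₀A/d = 8.85×10⁻¹² × 0.166 / 9.39×10⁻⁶ = 1.57×10⁻⁷ F.
U₁ = 2.51×10⁻³ J.
Battery connected ⇒ V is held fixed. C₂ = 0.704 C₁ and U = ½CV², so U₂/U₁ = C₂/C₁ = 0.704.
U₂ = 0.704 × 2.51×10⁻³ = 1.77×10⁻³ J.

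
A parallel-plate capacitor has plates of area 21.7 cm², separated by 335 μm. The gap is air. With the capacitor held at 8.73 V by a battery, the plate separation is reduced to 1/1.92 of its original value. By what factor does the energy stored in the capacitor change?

Battery connected ⇒ V is held fixed.
C₂ = 1.92 C₁ and U = ½CV², so U₂/U₁ = C₂/C₁ = 1.92.

1.92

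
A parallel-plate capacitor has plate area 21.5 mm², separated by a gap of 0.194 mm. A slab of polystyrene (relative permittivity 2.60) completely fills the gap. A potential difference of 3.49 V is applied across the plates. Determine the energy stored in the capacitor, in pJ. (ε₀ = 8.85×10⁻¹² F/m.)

A = 21.5 mm² = 2.15×10⁻⁵ m².
C = κε₀A/d = 2.60 × 8.85×10⁻¹² × 2.15×10⁻⁵ / 1.94×10⁻⁴ = 2.55×10⁻¹² F.
U = ½CV² = ½ × 2.55×10⁻¹² × (3.49)² = 1.55×10⁻¹¹ J.

U ≈ 15.5 pJ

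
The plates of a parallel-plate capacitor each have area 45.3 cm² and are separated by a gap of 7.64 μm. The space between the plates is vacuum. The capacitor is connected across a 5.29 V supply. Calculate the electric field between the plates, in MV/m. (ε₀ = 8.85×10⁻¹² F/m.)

E ≈ 0.692 MV/m

E = V/d = 5.29 / 7.64×10⁻⁶ = 6.92×10⁵ V/m.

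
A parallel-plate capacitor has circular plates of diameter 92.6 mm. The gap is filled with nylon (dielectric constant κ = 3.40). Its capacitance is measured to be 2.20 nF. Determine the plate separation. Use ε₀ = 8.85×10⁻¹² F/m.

A = π(92.6/2 mm)² = 6.73×10⁻³ m².
d = κε₀A/C = 3.40 × 8.85×10⁻¹² × 6.73×10⁻³ / 2.20×10⁻⁹ = 9.21×10⁻⁵ m.

d ≈ 92.1 μm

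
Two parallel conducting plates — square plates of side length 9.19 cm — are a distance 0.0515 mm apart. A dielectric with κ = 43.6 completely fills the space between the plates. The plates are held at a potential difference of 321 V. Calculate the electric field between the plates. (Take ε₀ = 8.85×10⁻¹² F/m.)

E = V/d = 321 / 5.15×10⁻⁵ = 6.23×10⁶ V/m.

E ≈ 6.23 MV/m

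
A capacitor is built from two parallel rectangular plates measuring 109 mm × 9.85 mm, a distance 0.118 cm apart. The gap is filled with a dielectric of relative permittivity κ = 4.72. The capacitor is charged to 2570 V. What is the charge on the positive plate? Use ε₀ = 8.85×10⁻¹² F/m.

A = 109 × 9.85 mm² = 1.07×10⁻³ m².
C = κε₀A/d = 4.72 × 8.85×10⁻¹² × 1.07×10⁻³ / 1.18×10⁻³ = 3.80×10⁻¹¹ F.
Q = CV = 3.80×10⁻¹¹ × 2570 = 9.77×10⁻⁸ C.

Q ≈ 97.7 nC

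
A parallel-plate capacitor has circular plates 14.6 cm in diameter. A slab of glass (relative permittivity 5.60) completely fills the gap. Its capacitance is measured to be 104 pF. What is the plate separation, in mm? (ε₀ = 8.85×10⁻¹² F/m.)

A = π(14.6/2 cm)² = 1.67×10⁻² m².
d = κε₀A/C = 5.60 × 8.85×10⁻¹² × 1.67×10⁻² / 1.04×10⁻¹⁰ = 7.98×10⁻³ m.

7.98 mm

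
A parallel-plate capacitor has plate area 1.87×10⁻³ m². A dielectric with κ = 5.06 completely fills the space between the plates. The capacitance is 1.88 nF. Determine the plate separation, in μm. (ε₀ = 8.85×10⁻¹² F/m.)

d = κε₀A/C = 5.06 × 8.85×10⁻¹² × 1.87×10⁻³ / 1.88×10⁻⁹ = 4.45×10⁻⁵ m.

44.5 μm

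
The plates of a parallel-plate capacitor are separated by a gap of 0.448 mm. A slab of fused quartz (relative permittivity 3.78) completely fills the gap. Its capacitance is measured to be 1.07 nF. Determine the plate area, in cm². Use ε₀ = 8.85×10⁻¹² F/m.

A = Cd/(κε₀) = 1.07×10⁻⁹ × 4.48×10⁻⁴ / (3.78 × 8.85×10⁻¹²) = 1.43×10⁻² m².

A ≈ 143 cm²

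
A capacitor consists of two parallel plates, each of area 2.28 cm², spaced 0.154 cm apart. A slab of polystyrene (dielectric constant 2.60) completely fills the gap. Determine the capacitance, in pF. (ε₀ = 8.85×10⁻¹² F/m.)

A = 2.28 cm² = 2.28×10⁻⁴ m².
C = κε₀A/d = 2.60 × 8.85×10⁻¹² × 2.28×10⁻⁴ / 1.54×10⁻³ = 3.41×10⁻¹² F.

3.41 pF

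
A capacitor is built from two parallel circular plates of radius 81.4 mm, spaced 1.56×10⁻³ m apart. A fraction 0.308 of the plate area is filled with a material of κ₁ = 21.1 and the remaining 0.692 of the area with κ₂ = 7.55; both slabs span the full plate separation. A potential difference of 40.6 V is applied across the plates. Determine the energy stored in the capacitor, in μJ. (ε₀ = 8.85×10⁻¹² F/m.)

1.14 μJ

A = π(81.4 mm)² = 2.08×10⁻² m².
Side-by-side slabs ⇒ two capacitors in parallel, each spanning the full gap.
C₁ = κ₁ε₀A₁/d = 21.1 × 8.85×10⁻¹² × 6.41×10⁻³ / 1.56×10⁻³ = 7.67×10⁻¹⁰ F.
C₂ = κ₂ε₀A₂/d = 7.55 × 8.85×10⁻¹² × 1.44×10⁻² / 1.56×10⁻³ = 6.17×10⁻¹⁰ F.
C = C₁ + C₂ = 1.38×10⁻⁹ F.
U = ½CV² = ½ × 1.38×10⁻⁹ × (40.6)² = 1.14×10⁻⁶ J.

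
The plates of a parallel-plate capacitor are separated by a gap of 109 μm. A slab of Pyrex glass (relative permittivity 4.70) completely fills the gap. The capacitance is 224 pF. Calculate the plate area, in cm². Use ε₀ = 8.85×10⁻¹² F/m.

A ≈ 5.87 cm²

A = Cd/(κε₀) = 2.24×10⁻¹⁰ × 1.09×10⁻⁴ / (4.70 × 8.85×10⁻¹²) = 5.87×10⁻⁴ m².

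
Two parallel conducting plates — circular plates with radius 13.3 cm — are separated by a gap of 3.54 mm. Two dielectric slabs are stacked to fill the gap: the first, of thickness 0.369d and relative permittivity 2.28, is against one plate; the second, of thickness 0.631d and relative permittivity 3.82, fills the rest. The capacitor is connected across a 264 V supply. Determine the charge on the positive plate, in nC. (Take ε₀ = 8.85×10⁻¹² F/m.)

A = π(13.3 cm)² = 5.56×10⁻² m².
Stacked slabs ⇒ two capacitors in series, each with the full plate area.
C₁ = κ₁ε₀A/d₁ = 2.28 × 8.85×10⁻¹² × 5.56×10⁻² / 1.31×10⁻³ = 8.58×10⁻¹⁰ F.
C₂ = κ₂ε₀A/d₂ = 3.82 × 8.85×10⁻¹² × 5.56×10⁻² / 2.23×10⁻³ = 8.41×10⁻¹⁰ F.
C = (1/C₁ + 1/C₂)⁻¹ = 4.25×10⁻¹⁰ F.
Q = CV = 4.25×10⁻¹⁰ × 264 = 1.12×10⁻⁷ C.

Q ≈ 112 nC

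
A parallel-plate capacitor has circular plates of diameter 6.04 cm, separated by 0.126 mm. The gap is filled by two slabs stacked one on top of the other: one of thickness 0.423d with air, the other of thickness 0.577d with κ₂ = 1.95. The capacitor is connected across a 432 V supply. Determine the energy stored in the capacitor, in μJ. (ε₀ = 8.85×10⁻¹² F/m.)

26.1 μJ

A = π(6.04/2 cm)² = 2.87×10⁻³ m².
Stacked slabs ⇒ two capacitors in series, each with the full plate area.
C₁ = κ₁ε₀A/d₁ = 1.00 × 8.85×10⁻¹² × 2.87×10⁻³ / 5.33×10⁻⁵ = 4.76×10⁻¹⁰ F.
C₂ = κ₂ε₀A/d₂ = 1.95 × 8.85×10⁻¹² × 2.87×10⁻³ / 7.27×10⁻⁵ = 6.80×10⁻¹⁰ F.
C = (1/C₁ + 1/C₂)⁻¹ = 2.80×10⁻¹⁰ F.
U = ½CV² = ½ × 2.80×10⁻¹⁰ × (432)² = 2.61×10⁻⁵ J.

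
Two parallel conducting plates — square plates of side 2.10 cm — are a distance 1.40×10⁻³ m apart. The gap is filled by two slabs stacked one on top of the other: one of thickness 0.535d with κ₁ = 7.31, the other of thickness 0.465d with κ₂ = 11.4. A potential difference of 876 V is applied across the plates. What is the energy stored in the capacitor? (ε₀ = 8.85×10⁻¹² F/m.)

A = (2.10 cm)² = 4.41×10⁻⁴ m².
Stacked slabs ⇒ two capacitors in series, each with the full plate area.
C₁ = κ₁ε₀A/d₁ = 7.31 × 8.85×10⁻¹² × 4.41×10⁻⁴ / 7.49×10⁻⁴ = 3.81×10⁻¹¹ F.
C₂ = κ₂ε₀A/d₂ = 11.4 × 8.85×10⁻¹² × 4.41×10⁻⁴ / 6.51×10⁻⁴ = 6.83×10⁻¹¹ F.
C = (1/C₁ + 1/C₂)⁻¹ = 2.45×10⁻¹¹ F.
U = ½CV² = ½ × 2.45×10⁻¹¹ × (876)² = 9.38×10⁻⁶ J.

U ≈ 9.38 μJ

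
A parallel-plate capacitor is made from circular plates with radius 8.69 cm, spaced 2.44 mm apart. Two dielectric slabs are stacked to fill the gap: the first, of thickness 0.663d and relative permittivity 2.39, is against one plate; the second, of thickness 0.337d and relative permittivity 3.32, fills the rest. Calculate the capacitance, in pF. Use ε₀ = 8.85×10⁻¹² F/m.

C ≈ 227 pF

A = π(8.69 cm)² = 2.37×10⁻² m².
Stacked slabs ⇒ two capacitors in series, each with the full plate area.
C₁ = κ₁ε₀A/d₁ = 2.39 × 8.85×10⁻¹² × 2.37×10⁻² / 1.62×10⁻³ = 3.10×10⁻¹⁰ F.
C₂ = κ₂ε₀A/d₂ = 3.32 × 8.85×10⁻¹² × 2.37×10⁻² / 8.22×10⁻⁴ = 8.48×10⁻¹⁰ F.
C = (1/C₁ + 1/C₂)⁻¹ = 2.27×10⁻¹⁰ F.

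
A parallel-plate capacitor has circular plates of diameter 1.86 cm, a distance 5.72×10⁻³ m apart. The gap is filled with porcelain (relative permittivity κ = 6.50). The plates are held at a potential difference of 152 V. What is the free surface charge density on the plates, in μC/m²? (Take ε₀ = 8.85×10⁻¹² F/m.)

1.53 μC/m²

A = π(1.86/2 cm)² = 2.72×10⁻⁴ m².
C = κε₀A/d = 6.50 × 8.85×10⁻¹² × 2.72×10⁻⁴ / 5.72×10⁻³ = 2.73×10⁻¹² F.
σ = Q/A = CV/A = 2.73×10⁻¹² × 152 / 2.72×10⁻⁴ = 1.53×10⁻⁶ C/m².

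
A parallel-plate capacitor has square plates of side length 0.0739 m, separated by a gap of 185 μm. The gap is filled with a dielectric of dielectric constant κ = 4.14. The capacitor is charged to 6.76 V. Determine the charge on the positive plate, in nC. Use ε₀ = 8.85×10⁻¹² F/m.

A = (0.0739 m)² = 5.46×10⁻³ m².
C = κε₀A/d = 4.14 × 8.85×10⁻¹² × 5.46×10⁻³ / 1.85×10⁻⁴ = 1.08×10⁻⁹ F.
Q = CV = 1.08×10⁻⁹ × 6.76 = 7.31×10⁻⁹ C.

Q ≈ 7.31 nC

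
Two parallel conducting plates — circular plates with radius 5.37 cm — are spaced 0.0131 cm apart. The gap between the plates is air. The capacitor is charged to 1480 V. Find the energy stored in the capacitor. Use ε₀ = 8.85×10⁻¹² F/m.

0.670 mJ

A = π(5.37 cm)² = 9.06×10⁻³ m².
C = ε₀A/d = 8.85×10⁻¹² × 9.06×10⁻³ / 1.31×10⁻⁴ = 6.12×10⁻¹⁰ F.
U = ½CV² = ½ × 6.12×10⁻¹⁰ × (1480)² = 6.70×10⁻⁴ J.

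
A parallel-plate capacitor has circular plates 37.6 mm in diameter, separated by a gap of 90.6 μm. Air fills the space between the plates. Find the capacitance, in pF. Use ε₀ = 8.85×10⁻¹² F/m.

A = π(37.6/2 mm)² = 1.11×10⁻³ m².
C = ε₀A/d = 8.85×10⁻¹² × 1.11×10⁻³ / 9.06×10⁻⁵ = 1.08×10⁻¹⁰ F.

108 pF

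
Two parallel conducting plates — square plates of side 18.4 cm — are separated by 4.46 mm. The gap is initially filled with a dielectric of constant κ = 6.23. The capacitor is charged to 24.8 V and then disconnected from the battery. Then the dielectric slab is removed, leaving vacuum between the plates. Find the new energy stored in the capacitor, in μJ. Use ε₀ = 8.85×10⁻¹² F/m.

0.802 μJ

A = (18.4 cm)² = 3.39×10⁻² m².
Initially C₁ = κε₀A/d = 6.23 × 8.85×10⁻¹² × 3.39×10⁻² / 4.46×10⁻³ = 4.19×10⁻¹⁰ F.
U₁ = 1.29×10⁻⁷ J.
Isolated ⇒ Q is held fixed. C₂ = 0.161 C₁ and U = Q²/(2C), so U₂/U₁ = C₁/C₂ = 6.23.
U₂ = 6.23 × 1.29×10⁻⁷ = 8.02×10⁻⁷ J.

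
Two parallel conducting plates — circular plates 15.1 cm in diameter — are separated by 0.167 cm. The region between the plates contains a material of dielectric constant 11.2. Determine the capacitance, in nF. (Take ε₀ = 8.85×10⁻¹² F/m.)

A = π(15.1/2 cm)² = 1.79×10⁻² m².
C = κε₀A/d = 11.2 × 8.85×10⁻¹² × 1.79×10⁻² / 1.67×10⁻³ = 1.06×10⁻⁹ F.

1.06 nF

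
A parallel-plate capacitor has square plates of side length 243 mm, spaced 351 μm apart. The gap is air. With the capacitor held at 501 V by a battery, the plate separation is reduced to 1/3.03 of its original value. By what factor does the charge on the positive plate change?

Q₂/Q₁ ≈ 3.03

Battery connected ⇒ V is held fixed.
C₂ = 3.03 C₁ and Q = CV, so Q₂/Q₁ = C₂/C₁ = 3.03.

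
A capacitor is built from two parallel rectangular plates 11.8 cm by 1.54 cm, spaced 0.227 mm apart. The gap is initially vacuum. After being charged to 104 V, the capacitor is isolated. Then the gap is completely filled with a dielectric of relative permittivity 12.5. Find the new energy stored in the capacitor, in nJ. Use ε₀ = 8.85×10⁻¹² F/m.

U ≈ 30.7 nJ

A = 11.8 × 1.54 cm² = 1.82×10⁻³ m².
Initially C₁ = ε₀A/d = 8.85×10⁻¹² × 1.82×10⁻³ / 2.27×10⁻⁴ = 7.08×10⁻¹¹ F.
U₁ = 3.83×10⁻⁷ J.
Isolated ⇒ Q is held fixed. C₂ = 12.5 C₁ and U = Q²/(2C), so U₂/U₁ = C₁/C₂ = 0.0800.
U₂ = 0.0800 × 3.83×10⁻⁷ = 3.07×10⁻⁸ J.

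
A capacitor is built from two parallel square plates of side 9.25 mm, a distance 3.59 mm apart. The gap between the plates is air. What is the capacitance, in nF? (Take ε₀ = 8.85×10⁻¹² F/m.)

A = (9.25 mm)² = 8.56×10⁻⁵ m².
C = ε₀A/d = 8.85×10⁻¹² × 8.56×10⁻⁵ / 3.59×10⁻³ = 2.11×10⁻¹³ F.

C ≈ 2.11×10⁻⁴ nF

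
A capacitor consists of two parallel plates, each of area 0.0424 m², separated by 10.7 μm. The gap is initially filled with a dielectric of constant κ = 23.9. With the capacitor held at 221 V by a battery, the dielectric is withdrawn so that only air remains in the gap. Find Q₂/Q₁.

0.0418

Battery connected ⇒ V is held fixed.
C₂ = 0.0418 C₁ and Q = CV, so Q₂/Q₁ = C₂/C₁ = 0.0418.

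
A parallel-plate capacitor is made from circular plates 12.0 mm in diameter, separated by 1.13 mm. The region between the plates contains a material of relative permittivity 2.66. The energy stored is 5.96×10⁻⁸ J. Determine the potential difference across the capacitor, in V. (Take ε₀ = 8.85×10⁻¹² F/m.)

225 V

A = π(12.0/2 mm)² = 1.13×10⁻⁴ m².
C = κε₀A/d = 2.66 × 8.85×10⁻¹² × 1.13×10⁻⁴ / 1.13×10⁻³ = 2.36×10⁻¹² F.
V = √(2U/C) = √(2 × 5.96×10⁻⁸ / 2.36×10⁻¹²) = 2.25×10² V.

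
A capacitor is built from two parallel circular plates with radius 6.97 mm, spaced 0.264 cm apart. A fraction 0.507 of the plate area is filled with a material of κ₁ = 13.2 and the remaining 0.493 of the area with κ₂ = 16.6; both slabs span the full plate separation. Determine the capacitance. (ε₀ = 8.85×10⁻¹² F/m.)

A = π(6.97 mm)² = 1.53×10⁻⁴ m².
Side-by-side slabs ⇒ two capacitors in parallel, each spanning the full gap.
C₁ = κ₁ε₀A₁/d = 13.2 × 8.85×10⁻¹² × 7.74×10⁻⁵ / 2.64×10⁻³ = 3.42×10⁻¹² F.
C₂ = κ₂ε₀A₂/d = 16.6 × 8.85×10⁻¹² × 7.52×10⁻⁵ / 2.64×10⁻³ = 4.19×10⁻¹² F.
C = C₁ + C₂ = 7.61×10⁻¹² F.

C ≈ 7.61 pF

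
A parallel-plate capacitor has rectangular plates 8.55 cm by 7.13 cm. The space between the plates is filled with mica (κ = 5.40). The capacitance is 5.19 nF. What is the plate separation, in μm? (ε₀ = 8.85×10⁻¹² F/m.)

A = 8.55 × 7.13 cm² = 6.10×10⁻³ m².
d = κε₀A/C = 5.40 × 8.85×10⁻¹² × 6.10×10⁻³ / 5.19×10⁻⁹ = 5.61×10⁻⁵ m.

d ≈ 56.1 μm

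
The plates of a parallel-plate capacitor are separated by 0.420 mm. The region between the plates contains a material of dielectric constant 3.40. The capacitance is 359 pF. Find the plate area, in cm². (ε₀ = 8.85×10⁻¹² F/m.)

A = Cd/(κε₀) = 3.59×10⁻¹⁰ × 4.20×10⁻⁴ / (3.40 × 8.85×10⁻¹²) = 5.01×10⁻³ m².

50.1 cm²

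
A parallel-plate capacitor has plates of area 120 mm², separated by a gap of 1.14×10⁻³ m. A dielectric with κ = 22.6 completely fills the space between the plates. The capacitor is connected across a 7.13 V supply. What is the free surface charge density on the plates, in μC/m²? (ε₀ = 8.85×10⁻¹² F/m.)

1.25 μC/m²

A = 120 mm² = 1.20×10⁻⁴ m².
C = κε₀A/d = 22.6 × 8.85×10⁻¹² × 1.20×10⁻⁴ / 1.14×10⁻³ = 2.11×10⁻¹¹ F.
σ = Q/A = CV/A = 2.11×10⁻¹¹ × 7.13 / 1.20×10⁻⁴ = 1.25×10⁻⁶ C/m².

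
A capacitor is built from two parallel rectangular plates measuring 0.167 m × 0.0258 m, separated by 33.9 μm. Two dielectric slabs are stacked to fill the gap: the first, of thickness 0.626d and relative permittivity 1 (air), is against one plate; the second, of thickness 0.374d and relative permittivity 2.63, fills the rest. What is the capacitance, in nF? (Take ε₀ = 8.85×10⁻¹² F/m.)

A = 0.167 × 0.0258 m² = 4.31×10⁻³ m².
Stacked slabs ⇒ two capacitors in series, each with the full plate area.
C₁ = κ₁ε₀A/d₁ = 1.00 × 8.85×10⁻¹² × 4.31×10⁻³ / 2.12×10⁻⁵ = 1.80×10⁻⁹ F.
C₂ = κ₂ε₀A/d₂ = 2.63 × 8.85×10⁻¹² × 4.31×10⁻³ / 1.27×10⁻⁵ = 7.91×10⁻⁹ F.
C = (1/C₁ + 1/C₂)⁻¹ = 1.46×10⁻⁹ F.

1.46 nF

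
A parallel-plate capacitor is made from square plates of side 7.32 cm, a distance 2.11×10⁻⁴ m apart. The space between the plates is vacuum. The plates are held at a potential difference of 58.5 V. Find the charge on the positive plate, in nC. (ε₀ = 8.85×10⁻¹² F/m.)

Q ≈ 13.1 nC

A = (7.32 cm)² = 5.36×10⁻³ m².
C = ε₀A/d = 8.85×10⁻¹² × 5.36×10⁻³ / 2.11×10⁻⁴ = 2.25×10⁻¹⁰ F.
Q = CV = 2.25×10⁻¹⁰ × 58.5 = 1.31×10⁻⁸ C.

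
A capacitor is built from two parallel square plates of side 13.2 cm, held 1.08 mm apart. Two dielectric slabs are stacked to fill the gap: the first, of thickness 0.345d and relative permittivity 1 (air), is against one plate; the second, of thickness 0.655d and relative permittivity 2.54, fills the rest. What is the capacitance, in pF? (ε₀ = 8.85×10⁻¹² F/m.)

237 pF

A = (13.2 cm)² = 1.74×10⁻² m².
Stacked slabs ⇒ two capacitors in series, each with the full plate area.
C₁ = κ₁ε₀A/d₁ = 1.00 × 8.85×10⁻¹² × 1.74×10⁻² / 3.73×10⁻⁴ = 4.14×10⁻¹⁰ F.
C₂ = κ₂ε₀A/d₂ = 2.54 × 8.85×10⁻¹² × 1.74×10⁻² / 7.07×10⁻⁴ = 5.54×10⁻¹⁰ F.
C = (1/C₁ + 1/C₂)⁻¹ = 2.37×10⁻¹⁰ F.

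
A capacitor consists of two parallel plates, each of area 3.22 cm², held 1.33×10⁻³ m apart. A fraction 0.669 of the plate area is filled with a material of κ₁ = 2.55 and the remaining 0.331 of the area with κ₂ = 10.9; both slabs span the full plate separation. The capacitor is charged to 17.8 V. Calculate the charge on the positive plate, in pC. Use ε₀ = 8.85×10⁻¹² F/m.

Q ≈ 203 pC

A = 3.22 cm² = 3.22×10⁻⁴ m².
Side-by-side slabs ⇒ two capacitors in parallel, each spanning the full gap.
C₁ = κ₁ε₀A₁/d = 2.55 × 8.85×10⁻¹² × 2.15×10⁻⁴ / 1.33×10⁻³ = 3.66×10⁻¹² F.
C₂ = κ₂ε₀A₂/d = 10.9 × 8.85×10⁻¹² × 1.07×10⁻⁴ / 1.33×10⁻³ = 7.73×10⁻¹² F.
C = C₁ + C₂ = 1.14×10⁻¹¹ F.
Q = CV = 1.14×10⁻¹¹ × 17.8 = 2.03×10⁻¹⁰ C.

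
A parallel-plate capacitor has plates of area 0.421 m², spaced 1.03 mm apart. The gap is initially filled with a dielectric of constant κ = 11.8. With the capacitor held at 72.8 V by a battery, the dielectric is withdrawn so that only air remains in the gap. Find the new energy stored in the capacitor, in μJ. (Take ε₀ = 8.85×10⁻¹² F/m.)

Initially C₁ = κε₀A/d = 11.8 × 8.85×10⁻¹² × 0.421 / 1.03×10⁻³ = 4.27×10⁻⁸ F.
U₁ = 1.13×10⁻⁴ J.
Battery connected ⇒ V is held fixed. C₂ = 0.0847 C₁ and U = ½CV², so U₂/U₁ = C₂/C₁ = 0.0847.
U₂ = 0.0847 × 1.13×10⁻⁴ = 9.59×10⁻⁶ J.

9.59 μJ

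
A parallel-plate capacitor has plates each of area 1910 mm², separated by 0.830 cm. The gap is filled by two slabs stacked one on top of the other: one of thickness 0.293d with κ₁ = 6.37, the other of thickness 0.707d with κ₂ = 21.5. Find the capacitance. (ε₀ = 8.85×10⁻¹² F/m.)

C ≈ 25.8 pF

A = 1910 mm² = 1.91×10⁻³ m².
Stacked slabs ⇒ two capacitors in series, each with the full plate area.
C₁ = κ₁ε₀A/d₁ = 6.37 × 8.85×10⁻¹² × 1.91×10⁻³ / 2.43×10⁻³ = 4.43×10⁻¹¹ F.
C₂ = κ₂ε₀A/d₂ = 21.5 × 8.85×10⁻¹² × 1.91×10⁻³ / 5.87×10⁻³ = 6.19×10⁻¹¹ F.
C = (1/C₁ + 1/C₂)⁻¹ = 2.58×10⁻¹¹ F.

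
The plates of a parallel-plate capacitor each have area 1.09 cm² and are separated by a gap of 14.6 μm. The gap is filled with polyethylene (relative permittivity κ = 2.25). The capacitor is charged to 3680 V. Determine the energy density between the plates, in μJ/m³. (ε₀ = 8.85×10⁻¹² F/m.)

E = V/d = 3680 / 1.46×10⁻⁵ = 2.52×10⁸ V/m.
u = ½κε₀E² = ½ × 2.25 × 8.85×10⁻¹² × (2.52×10⁸)² = 6.33×10⁵ J/m³.

u ≈ 6.33×10¹¹ μJ/m³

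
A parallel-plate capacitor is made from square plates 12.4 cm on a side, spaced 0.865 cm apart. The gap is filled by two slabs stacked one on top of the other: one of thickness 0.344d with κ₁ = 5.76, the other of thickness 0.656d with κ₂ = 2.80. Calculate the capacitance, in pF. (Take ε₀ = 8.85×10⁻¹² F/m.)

A = (12.4 cm)² = 1.54×10⁻² m².
Stacked slabs ⇒ two capacitors in series, each with the full plate area.
C₁ = κ₁ε₀A/d₁ = 5.76 × 8.85×10⁻¹² × 1.54×10⁻² / 2.98×10⁻³ = 2.63×10⁻¹⁰ F.
C₂ = κ₂ε₀A/d₂ = 2.80 × 8.85×10⁻¹² × 1.54×10⁻² / 5.67×10⁻³ = 6.71×10⁻¹¹ F.
C = (1/C₁ + 1/C₂)⁻¹ = 5.35×10⁻¹¹ F.

53.5 pF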